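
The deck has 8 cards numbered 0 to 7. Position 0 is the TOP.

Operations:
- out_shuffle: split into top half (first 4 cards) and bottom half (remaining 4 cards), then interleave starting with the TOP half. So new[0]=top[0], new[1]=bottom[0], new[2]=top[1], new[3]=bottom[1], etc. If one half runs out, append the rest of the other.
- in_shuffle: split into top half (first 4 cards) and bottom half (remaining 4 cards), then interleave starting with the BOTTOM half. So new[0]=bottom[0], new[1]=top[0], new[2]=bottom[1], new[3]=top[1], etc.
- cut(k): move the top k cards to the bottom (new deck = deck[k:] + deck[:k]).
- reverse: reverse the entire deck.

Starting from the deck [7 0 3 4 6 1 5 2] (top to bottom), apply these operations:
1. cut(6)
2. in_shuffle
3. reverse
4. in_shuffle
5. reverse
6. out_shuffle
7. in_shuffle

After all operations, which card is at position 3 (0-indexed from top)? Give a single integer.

After op 1 (cut(6)): [5 2 7 0 3 4 6 1]
After op 2 (in_shuffle): [3 5 4 2 6 7 1 0]
After op 3 (reverse): [0 1 7 6 2 4 5 3]
After op 4 (in_shuffle): [2 0 4 1 5 7 3 6]
After op 5 (reverse): [6 3 7 5 1 4 0 2]
After op 6 (out_shuffle): [6 1 3 4 7 0 5 2]
After op 7 (in_shuffle): [7 6 0 1 5 3 2 4]
Position 3: card 1.

Answer: 1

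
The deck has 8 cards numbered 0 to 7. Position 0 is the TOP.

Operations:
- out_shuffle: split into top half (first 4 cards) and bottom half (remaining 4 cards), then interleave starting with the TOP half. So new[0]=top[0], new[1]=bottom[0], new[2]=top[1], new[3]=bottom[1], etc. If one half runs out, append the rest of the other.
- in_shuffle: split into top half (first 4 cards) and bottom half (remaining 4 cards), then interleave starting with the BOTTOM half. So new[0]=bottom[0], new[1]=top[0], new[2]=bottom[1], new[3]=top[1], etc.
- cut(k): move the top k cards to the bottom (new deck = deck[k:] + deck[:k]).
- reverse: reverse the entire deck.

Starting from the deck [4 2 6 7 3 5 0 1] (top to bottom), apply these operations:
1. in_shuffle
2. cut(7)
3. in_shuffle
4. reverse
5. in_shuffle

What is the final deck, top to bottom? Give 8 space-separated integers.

After op 1 (in_shuffle): [3 4 5 2 0 6 1 7]
After op 2 (cut(7)): [7 3 4 5 2 0 6 1]
After op 3 (in_shuffle): [2 7 0 3 6 4 1 5]
After op 4 (reverse): [5 1 4 6 3 0 7 2]
After op 5 (in_shuffle): [3 5 0 1 7 4 2 6]

Answer: 3 5 0 1 7 4 2 6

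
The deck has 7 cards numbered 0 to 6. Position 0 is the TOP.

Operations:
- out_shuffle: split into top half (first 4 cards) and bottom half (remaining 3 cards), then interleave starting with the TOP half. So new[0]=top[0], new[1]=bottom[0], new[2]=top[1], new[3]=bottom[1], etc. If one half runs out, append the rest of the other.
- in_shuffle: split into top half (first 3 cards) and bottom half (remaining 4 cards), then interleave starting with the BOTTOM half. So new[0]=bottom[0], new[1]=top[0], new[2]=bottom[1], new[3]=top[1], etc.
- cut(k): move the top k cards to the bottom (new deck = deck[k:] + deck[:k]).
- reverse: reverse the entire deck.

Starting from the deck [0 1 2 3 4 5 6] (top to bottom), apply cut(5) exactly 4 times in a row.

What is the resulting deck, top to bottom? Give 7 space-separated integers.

After op 1 (cut(5)): [5 6 0 1 2 3 4]
After op 2 (cut(5)): [3 4 5 6 0 1 2]
After op 3 (cut(5)): [1 2 3 4 5 6 0]
After op 4 (cut(5)): [6 0 1 2 3 4 5]

Answer: 6 0 1 2 3 4 5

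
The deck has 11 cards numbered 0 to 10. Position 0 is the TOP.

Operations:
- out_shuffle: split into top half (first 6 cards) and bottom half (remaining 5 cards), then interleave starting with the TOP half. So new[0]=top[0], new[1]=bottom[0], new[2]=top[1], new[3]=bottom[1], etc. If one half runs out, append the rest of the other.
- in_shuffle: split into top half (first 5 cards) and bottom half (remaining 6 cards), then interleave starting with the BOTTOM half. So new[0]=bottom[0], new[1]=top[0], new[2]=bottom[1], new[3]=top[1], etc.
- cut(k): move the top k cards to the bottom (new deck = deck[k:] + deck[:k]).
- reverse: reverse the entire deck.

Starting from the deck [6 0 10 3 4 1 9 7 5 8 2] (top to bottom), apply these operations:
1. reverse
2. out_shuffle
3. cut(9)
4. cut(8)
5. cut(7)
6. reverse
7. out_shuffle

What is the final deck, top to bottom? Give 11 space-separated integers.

Answer: 4 7 2 10 1 5 6 3 9 8 0

Derivation:
After op 1 (reverse): [2 8 5 7 9 1 4 3 10 0 6]
After op 2 (out_shuffle): [2 4 8 3 5 10 7 0 9 6 1]
After op 3 (cut(9)): [6 1 2 4 8 3 5 10 7 0 9]
After op 4 (cut(8)): [7 0 9 6 1 2 4 8 3 5 10]
After op 5 (cut(7)): [8 3 5 10 7 0 9 6 1 2 4]
After op 6 (reverse): [4 2 1 6 9 0 7 10 5 3 8]
After op 7 (out_shuffle): [4 7 2 10 1 5 6 3 9 8 0]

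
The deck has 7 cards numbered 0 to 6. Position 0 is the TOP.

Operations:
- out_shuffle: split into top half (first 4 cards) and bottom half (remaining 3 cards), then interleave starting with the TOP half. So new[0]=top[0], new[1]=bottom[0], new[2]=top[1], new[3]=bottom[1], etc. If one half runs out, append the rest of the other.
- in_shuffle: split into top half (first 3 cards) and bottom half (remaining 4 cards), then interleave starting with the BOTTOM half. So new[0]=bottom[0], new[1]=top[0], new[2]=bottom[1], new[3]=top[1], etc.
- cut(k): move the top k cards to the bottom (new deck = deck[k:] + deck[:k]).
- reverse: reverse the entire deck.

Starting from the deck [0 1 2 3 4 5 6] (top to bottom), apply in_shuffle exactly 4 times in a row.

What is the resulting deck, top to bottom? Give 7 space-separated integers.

After op 1 (in_shuffle): [3 0 4 1 5 2 6]
After op 2 (in_shuffle): [1 3 5 0 2 4 6]
After op 3 (in_shuffle): [0 1 2 3 4 5 6]
After op 4 (in_shuffle): [3 0 4 1 5 2 6]

Answer: 3 0 4 1 5 2 6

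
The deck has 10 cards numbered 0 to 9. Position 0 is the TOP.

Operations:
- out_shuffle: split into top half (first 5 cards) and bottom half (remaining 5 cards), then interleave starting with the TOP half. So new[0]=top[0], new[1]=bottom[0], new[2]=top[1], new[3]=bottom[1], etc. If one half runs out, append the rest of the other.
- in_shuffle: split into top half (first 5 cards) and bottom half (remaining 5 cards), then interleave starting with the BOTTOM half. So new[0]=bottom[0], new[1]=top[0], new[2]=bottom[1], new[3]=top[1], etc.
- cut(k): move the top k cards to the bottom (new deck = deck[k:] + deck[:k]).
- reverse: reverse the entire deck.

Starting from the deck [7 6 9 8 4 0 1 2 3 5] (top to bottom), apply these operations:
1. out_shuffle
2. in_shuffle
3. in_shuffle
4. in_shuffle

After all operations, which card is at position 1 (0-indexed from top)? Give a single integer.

After op 1 (out_shuffle): [7 0 6 1 9 2 8 3 4 5]
After op 2 (in_shuffle): [2 7 8 0 3 6 4 1 5 9]
After op 3 (in_shuffle): [6 2 4 7 1 8 5 0 9 3]
After op 4 (in_shuffle): [8 6 5 2 0 4 9 7 3 1]
Position 1: card 6.

Answer: 6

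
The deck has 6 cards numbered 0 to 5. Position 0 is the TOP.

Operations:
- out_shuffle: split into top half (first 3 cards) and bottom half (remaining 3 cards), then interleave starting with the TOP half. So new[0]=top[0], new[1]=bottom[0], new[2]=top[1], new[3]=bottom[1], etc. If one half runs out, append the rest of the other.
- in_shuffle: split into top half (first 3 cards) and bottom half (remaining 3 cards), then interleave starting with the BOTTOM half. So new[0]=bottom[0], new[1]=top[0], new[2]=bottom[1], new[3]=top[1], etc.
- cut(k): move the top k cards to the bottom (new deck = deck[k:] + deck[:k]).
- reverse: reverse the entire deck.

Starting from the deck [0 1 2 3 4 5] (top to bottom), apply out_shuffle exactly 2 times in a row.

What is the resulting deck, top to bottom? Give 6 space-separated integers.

After op 1 (out_shuffle): [0 3 1 4 2 5]
After op 2 (out_shuffle): [0 4 3 2 1 5]

Answer: 0 4 3 2 1 5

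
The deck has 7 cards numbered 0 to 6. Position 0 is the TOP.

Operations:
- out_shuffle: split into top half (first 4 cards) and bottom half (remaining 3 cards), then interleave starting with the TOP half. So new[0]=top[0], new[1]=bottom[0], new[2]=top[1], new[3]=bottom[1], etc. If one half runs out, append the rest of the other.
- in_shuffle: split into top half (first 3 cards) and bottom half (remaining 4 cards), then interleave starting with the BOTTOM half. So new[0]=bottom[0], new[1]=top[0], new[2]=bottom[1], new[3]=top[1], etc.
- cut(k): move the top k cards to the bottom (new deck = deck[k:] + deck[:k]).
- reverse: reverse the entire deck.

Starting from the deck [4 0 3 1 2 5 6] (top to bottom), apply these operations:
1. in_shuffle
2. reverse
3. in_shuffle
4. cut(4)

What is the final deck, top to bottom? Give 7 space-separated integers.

Answer: 4 5 1 0 6 2 3

Derivation:
After op 1 (in_shuffle): [1 4 2 0 5 3 6]
After op 2 (reverse): [6 3 5 0 2 4 1]
After op 3 (in_shuffle): [0 6 2 3 4 5 1]
After op 4 (cut(4)): [4 5 1 0 6 2 3]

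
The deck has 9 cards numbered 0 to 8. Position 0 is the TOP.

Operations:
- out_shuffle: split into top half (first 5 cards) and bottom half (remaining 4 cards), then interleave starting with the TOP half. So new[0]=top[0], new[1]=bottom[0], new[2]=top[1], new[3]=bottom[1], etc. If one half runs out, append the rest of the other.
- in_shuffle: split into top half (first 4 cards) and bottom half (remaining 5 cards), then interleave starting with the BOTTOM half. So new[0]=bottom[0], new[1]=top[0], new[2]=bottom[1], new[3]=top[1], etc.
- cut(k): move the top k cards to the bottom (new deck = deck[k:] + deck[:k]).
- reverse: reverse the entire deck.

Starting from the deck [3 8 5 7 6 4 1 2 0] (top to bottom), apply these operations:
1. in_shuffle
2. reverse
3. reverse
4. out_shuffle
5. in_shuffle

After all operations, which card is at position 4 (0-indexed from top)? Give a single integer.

Answer: 8

Derivation:
After op 1 (in_shuffle): [6 3 4 8 1 5 2 7 0]
After op 2 (reverse): [0 7 2 5 1 8 4 3 6]
After op 3 (reverse): [6 3 4 8 1 5 2 7 0]
After op 4 (out_shuffle): [6 5 3 2 4 7 8 0 1]
After op 5 (in_shuffle): [4 6 7 5 8 3 0 2 1]
Position 4: card 8.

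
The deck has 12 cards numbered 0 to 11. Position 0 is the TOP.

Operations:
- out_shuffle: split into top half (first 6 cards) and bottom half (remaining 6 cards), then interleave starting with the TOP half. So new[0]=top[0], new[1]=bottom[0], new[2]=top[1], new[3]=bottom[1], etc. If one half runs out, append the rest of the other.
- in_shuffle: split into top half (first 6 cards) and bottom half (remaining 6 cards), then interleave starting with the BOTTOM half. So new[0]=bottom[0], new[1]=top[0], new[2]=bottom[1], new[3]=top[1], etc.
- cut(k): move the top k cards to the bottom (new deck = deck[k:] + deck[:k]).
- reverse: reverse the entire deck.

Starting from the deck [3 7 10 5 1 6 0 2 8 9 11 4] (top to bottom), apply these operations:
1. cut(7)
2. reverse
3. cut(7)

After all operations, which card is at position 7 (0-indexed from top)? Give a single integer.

After op 1 (cut(7)): [2 8 9 11 4 3 7 10 5 1 6 0]
After op 2 (reverse): [0 6 1 5 10 7 3 4 11 9 8 2]
After op 3 (cut(7)): [4 11 9 8 2 0 6 1 5 10 7 3]
Position 7: card 1.

Answer: 1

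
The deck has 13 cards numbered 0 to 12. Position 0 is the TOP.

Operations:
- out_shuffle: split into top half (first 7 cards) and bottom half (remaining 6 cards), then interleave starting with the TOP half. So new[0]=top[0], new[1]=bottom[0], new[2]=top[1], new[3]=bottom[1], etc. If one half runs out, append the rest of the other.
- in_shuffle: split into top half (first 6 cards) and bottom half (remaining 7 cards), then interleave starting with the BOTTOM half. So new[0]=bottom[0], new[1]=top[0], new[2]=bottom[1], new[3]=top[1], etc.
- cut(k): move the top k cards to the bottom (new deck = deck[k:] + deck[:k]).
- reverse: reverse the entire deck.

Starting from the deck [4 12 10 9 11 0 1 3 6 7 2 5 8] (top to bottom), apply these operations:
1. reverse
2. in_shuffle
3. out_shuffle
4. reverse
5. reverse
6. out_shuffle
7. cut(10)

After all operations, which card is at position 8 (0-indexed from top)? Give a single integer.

Answer: 3

Derivation:
After op 1 (reverse): [8 5 2 7 6 3 1 0 11 9 10 12 4]
After op 2 (in_shuffle): [1 8 0 5 11 2 9 7 10 6 12 3 4]
After op 3 (out_shuffle): [1 7 8 10 0 6 5 12 11 3 2 4 9]
After op 4 (reverse): [9 4 2 3 11 12 5 6 0 10 8 7 1]
After op 5 (reverse): [1 7 8 10 0 6 5 12 11 3 2 4 9]
After op 6 (out_shuffle): [1 12 7 11 8 3 10 2 0 4 6 9 5]
After op 7 (cut(10)): [6 9 5 1 12 7 11 8 3 10 2 0 4]
Position 8: card 3.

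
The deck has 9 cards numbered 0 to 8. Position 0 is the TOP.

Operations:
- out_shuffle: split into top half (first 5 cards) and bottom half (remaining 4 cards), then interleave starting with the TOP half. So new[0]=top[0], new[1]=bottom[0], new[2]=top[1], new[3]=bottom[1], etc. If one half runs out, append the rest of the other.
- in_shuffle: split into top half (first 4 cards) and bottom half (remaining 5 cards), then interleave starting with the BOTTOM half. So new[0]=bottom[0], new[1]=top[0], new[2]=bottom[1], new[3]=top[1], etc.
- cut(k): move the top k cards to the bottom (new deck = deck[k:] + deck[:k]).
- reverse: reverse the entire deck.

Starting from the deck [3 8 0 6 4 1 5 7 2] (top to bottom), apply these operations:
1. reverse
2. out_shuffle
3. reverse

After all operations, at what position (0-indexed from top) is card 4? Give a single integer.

After op 1 (reverse): [2 7 5 1 4 6 0 8 3]
After op 2 (out_shuffle): [2 6 7 0 5 8 1 3 4]
After op 3 (reverse): [4 3 1 8 5 0 7 6 2]
Card 4 is at position 0.

Answer: 0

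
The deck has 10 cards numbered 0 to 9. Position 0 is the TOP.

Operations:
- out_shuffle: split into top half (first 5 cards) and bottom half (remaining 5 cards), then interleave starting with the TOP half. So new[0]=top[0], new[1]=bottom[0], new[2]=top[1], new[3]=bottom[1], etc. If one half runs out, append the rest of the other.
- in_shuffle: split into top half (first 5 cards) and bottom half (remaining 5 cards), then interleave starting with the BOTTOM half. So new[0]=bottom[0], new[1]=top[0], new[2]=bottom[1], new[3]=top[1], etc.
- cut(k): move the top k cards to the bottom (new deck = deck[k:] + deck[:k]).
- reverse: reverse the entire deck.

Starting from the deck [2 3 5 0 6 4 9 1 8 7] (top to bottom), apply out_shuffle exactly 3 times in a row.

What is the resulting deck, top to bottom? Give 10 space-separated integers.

After op 1 (out_shuffle): [2 4 3 9 5 1 0 8 6 7]
After op 2 (out_shuffle): [2 1 4 0 3 8 9 6 5 7]
After op 3 (out_shuffle): [2 8 1 9 4 6 0 5 3 7]

Answer: 2 8 1 9 4 6 0 5 3 7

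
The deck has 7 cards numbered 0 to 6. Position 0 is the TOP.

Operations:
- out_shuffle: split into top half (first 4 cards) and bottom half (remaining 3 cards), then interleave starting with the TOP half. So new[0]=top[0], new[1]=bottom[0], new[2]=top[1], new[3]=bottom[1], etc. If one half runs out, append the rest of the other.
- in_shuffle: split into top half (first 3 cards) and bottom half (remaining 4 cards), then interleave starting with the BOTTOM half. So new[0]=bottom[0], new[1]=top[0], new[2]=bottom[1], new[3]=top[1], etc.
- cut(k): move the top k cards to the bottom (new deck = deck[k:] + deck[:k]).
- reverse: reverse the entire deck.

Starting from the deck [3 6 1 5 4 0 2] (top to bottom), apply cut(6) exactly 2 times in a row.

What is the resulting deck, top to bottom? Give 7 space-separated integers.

Answer: 0 2 3 6 1 5 4

Derivation:
After op 1 (cut(6)): [2 3 6 1 5 4 0]
After op 2 (cut(6)): [0 2 3 6 1 5 4]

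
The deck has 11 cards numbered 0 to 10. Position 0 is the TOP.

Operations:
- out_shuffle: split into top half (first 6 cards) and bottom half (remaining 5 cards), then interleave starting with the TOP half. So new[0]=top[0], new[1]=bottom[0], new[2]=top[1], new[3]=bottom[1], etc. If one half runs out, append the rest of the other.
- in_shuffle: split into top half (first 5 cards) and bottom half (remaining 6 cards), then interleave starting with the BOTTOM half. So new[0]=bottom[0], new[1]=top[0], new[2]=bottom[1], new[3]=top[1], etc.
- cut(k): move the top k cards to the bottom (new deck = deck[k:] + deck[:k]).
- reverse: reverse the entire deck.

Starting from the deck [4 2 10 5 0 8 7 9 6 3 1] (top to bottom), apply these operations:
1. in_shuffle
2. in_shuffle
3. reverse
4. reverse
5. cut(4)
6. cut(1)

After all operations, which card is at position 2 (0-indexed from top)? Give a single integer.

Answer: 2

Derivation:
After op 1 (in_shuffle): [8 4 7 2 9 10 6 5 3 0 1]
After op 2 (in_shuffle): [10 8 6 4 5 7 3 2 0 9 1]
After op 3 (reverse): [1 9 0 2 3 7 5 4 6 8 10]
After op 4 (reverse): [10 8 6 4 5 7 3 2 0 9 1]
After op 5 (cut(4)): [5 7 3 2 0 9 1 10 8 6 4]
After op 6 (cut(1)): [7 3 2 0 9 1 10 8 6 4 5]
Position 2: card 2.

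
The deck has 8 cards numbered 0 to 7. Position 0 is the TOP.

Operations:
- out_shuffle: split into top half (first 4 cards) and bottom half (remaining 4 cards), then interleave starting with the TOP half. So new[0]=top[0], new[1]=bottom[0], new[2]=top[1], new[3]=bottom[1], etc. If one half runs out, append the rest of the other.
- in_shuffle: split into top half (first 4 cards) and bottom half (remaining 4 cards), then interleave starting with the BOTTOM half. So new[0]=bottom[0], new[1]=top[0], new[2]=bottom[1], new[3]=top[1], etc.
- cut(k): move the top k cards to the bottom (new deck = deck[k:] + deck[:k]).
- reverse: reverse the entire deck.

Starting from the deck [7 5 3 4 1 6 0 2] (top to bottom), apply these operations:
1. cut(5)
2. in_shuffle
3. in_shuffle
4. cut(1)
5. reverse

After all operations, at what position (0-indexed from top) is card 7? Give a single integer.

After op 1 (cut(5)): [6 0 2 7 5 3 4 1]
After op 2 (in_shuffle): [5 6 3 0 4 2 1 7]
After op 3 (in_shuffle): [4 5 2 6 1 3 7 0]
After op 4 (cut(1)): [5 2 6 1 3 7 0 4]
After op 5 (reverse): [4 0 7 3 1 6 2 5]
Card 7 is at position 2.

Answer: 2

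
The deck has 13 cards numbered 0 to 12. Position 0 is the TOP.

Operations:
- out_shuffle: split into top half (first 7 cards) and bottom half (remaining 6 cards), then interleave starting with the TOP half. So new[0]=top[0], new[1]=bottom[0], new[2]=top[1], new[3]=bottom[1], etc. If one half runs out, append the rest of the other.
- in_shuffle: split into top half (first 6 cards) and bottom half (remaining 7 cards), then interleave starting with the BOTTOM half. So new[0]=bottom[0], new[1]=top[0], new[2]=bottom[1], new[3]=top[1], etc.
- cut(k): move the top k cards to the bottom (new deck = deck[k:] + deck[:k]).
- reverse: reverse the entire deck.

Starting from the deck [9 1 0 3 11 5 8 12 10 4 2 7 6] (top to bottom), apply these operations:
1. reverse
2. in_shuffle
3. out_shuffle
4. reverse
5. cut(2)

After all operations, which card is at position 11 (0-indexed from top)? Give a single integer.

Answer: 3

Derivation:
After op 1 (reverse): [6 7 2 4 10 12 8 5 11 3 0 1 9]
After op 2 (in_shuffle): [8 6 5 7 11 2 3 4 0 10 1 12 9]
After op 3 (out_shuffle): [8 4 6 0 5 10 7 1 11 12 2 9 3]
After op 4 (reverse): [3 9 2 12 11 1 7 10 5 0 6 4 8]
After op 5 (cut(2)): [2 12 11 1 7 10 5 0 6 4 8 3 9]
Position 11: card 3.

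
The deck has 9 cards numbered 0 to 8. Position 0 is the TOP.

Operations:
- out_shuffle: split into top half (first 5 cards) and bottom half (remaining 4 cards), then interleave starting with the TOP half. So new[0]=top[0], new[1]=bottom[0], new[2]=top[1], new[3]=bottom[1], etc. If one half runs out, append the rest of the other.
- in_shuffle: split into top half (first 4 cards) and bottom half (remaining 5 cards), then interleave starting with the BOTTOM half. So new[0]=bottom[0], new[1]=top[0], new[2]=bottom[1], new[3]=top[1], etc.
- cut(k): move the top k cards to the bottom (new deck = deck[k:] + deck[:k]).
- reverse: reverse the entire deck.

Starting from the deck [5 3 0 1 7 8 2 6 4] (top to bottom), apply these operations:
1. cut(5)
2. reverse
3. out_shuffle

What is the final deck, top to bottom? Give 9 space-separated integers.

After op 1 (cut(5)): [8 2 6 4 5 3 0 1 7]
After op 2 (reverse): [7 1 0 3 5 4 6 2 8]
After op 3 (out_shuffle): [7 4 1 6 0 2 3 8 5]

Answer: 7 4 1 6 0 2 3 8 5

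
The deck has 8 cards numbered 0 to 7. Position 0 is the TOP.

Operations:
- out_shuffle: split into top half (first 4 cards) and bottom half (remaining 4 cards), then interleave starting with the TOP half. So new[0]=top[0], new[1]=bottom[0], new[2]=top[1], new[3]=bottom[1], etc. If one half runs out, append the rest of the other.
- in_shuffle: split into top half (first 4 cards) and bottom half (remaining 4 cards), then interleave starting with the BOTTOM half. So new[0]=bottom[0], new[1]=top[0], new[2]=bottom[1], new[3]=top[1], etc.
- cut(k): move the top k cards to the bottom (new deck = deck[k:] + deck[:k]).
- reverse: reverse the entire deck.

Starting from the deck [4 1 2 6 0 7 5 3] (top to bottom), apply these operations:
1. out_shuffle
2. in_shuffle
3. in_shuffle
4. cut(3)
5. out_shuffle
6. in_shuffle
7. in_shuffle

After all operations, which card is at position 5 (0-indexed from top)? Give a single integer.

Answer: 2

Derivation:
After op 1 (out_shuffle): [4 0 1 7 2 5 6 3]
After op 2 (in_shuffle): [2 4 5 0 6 1 3 7]
After op 3 (in_shuffle): [6 2 1 4 3 5 7 0]
After op 4 (cut(3)): [4 3 5 7 0 6 2 1]
After op 5 (out_shuffle): [4 0 3 6 5 2 7 1]
After op 6 (in_shuffle): [5 4 2 0 7 3 1 6]
After op 7 (in_shuffle): [7 5 3 4 1 2 6 0]
Position 5: card 2.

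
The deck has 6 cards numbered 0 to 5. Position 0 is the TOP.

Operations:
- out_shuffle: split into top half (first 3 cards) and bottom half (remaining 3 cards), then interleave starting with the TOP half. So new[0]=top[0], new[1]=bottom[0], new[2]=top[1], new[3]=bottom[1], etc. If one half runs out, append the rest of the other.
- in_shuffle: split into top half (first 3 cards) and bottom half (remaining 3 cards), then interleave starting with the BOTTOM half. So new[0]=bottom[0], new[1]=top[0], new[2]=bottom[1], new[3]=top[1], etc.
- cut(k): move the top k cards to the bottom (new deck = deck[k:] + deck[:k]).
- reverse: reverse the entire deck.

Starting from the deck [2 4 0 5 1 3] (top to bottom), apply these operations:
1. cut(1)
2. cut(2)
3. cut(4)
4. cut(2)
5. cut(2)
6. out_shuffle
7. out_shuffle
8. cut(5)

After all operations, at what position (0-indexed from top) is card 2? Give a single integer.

After op 1 (cut(1)): [4 0 5 1 3 2]
After op 2 (cut(2)): [5 1 3 2 4 0]
After op 3 (cut(4)): [4 0 5 1 3 2]
After op 4 (cut(2)): [5 1 3 2 4 0]
After op 5 (cut(2)): [3 2 4 0 5 1]
After op 6 (out_shuffle): [3 0 2 5 4 1]
After op 7 (out_shuffle): [3 5 0 4 2 1]
After op 8 (cut(5)): [1 3 5 0 4 2]
Card 2 is at position 5.

Answer: 5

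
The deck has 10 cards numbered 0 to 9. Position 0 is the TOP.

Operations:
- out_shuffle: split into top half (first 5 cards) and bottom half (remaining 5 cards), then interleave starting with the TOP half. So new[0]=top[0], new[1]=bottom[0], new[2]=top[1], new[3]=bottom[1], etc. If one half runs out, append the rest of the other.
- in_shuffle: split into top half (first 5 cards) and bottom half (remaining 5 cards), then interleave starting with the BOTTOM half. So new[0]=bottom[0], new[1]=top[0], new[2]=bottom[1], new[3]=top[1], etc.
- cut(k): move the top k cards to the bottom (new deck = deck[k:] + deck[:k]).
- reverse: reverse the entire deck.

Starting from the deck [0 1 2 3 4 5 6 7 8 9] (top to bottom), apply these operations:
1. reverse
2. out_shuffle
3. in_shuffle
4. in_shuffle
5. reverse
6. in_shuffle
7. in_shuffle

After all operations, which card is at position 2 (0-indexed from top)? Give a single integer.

Answer: 2

Derivation:
After op 1 (reverse): [9 8 7 6 5 4 3 2 1 0]
After op 2 (out_shuffle): [9 4 8 3 7 2 6 1 5 0]
After op 3 (in_shuffle): [2 9 6 4 1 8 5 3 0 7]
After op 4 (in_shuffle): [8 2 5 9 3 6 0 4 7 1]
After op 5 (reverse): [1 7 4 0 6 3 9 5 2 8]
After op 6 (in_shuffle): [3 1 9 7 5 4 2 0 8 6]
After op 7 (in_shuffle): [4 3 2 1 0 9 8 7 6 5]
Position 2: card 2.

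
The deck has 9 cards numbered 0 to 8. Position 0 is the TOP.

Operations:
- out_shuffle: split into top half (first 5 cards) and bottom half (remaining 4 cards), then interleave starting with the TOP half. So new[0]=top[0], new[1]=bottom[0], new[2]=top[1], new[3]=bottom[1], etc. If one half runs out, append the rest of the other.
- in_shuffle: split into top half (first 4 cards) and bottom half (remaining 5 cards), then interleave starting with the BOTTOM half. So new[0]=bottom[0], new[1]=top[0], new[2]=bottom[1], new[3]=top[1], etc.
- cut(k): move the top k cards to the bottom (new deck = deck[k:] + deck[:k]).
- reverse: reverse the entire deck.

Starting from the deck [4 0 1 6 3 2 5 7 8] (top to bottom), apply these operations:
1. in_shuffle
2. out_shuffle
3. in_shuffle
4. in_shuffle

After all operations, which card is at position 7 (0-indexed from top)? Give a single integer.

After op 1 (in_shuffle): [3 4 2 0 5 1 7 6 8]
After op 2 (out_shuffle): [3 1 4 7 2 6 0 8 5]
After op 3 (in_shuffle): [2 3 6 1 0 4 8 7 5]
After op 4 (in_shuffle): [0 2 4 3 8 6 7 1 5]
Position 7: card 1.

Answer: 1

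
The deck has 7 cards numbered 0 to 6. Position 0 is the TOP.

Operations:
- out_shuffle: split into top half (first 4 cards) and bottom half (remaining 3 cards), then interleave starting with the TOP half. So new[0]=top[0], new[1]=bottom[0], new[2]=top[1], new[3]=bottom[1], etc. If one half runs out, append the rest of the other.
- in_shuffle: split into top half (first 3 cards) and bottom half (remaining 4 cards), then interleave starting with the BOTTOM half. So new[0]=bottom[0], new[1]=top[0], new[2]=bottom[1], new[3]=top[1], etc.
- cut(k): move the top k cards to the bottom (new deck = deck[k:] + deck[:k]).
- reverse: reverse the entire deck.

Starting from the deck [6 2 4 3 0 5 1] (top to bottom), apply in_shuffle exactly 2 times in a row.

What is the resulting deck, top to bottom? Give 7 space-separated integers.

After op 1 (in_shuffle): [3 6 0 2 5 4 1]
After op 2 (in_shuffle): [2 3 5 6 4 0 1]

Answer: 2 3 5 6 4 0 1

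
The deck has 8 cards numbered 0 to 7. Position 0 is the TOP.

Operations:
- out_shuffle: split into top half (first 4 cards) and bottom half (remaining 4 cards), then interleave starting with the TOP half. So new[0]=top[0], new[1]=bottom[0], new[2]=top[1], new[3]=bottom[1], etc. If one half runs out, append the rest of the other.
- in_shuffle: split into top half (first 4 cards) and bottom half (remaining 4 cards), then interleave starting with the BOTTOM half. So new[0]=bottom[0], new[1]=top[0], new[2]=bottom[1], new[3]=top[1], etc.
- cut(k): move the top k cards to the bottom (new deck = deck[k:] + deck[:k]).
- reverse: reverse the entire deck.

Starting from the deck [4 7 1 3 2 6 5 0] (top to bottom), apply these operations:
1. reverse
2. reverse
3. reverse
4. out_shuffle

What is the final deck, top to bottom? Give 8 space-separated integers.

Answer: 0 3 5 1 6 7 2 4

Derivation:
After op 1 (reverse): [0 5 6 2 3 1 7 4]
After op 2 (reverse): [4 7 1 3 2 6 5 0]
After op 3 (reverse): [0 5 6 2 3 1 7 4]
After op 4 (out_shuffle): [0 3 5 1 6 7 2 4]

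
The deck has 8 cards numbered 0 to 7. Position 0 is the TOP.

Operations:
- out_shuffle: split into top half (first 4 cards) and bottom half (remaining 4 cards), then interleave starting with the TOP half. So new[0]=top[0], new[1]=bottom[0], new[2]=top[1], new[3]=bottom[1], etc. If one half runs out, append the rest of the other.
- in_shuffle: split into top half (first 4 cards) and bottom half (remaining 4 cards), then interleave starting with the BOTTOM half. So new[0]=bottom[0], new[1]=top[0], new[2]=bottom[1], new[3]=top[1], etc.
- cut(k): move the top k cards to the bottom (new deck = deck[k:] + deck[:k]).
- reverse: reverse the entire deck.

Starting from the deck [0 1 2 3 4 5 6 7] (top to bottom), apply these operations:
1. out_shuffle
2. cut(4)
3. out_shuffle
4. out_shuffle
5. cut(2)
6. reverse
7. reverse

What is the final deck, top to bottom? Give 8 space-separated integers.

After op 1 (out_shuffle): [0 4 1 5 2 6 3 7]
After op 2 (cut(4)): [2 6 3 7 0 4 1 5]
After op 3 (out_shuffle): [2 0 6 4 3 1 7 5]
After op 4 (out_shuffle): [2 3 0 1 6 7 4 5]
After op 5 (cut(2)): [0 1 6 7 4 5 2 3]
After op 6 (reverse): [3 2 5 4 7 6 1 0]
After op 7 (reverse): [0 1 6 7 4 5 2 3]

Answer: 0 1 6 7 4 5 2 3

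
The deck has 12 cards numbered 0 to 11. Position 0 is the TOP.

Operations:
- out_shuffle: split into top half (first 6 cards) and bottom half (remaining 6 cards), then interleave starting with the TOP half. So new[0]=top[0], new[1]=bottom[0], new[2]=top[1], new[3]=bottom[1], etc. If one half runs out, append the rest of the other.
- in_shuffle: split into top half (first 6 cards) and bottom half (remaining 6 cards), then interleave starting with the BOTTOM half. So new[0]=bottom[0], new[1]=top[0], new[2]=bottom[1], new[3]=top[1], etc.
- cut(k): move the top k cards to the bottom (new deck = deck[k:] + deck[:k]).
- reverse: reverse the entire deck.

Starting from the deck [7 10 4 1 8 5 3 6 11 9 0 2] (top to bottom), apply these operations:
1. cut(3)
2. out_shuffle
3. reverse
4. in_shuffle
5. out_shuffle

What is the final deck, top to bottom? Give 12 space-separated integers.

Answer: 2 8 4 6 5 9 11 7 0 1 10 3

Derivation:
After op 1 (cut(3)): [1 8 5 3 6 11 9 0 2 7 10 4]
After op 2 (out_shuffle): [1 9 8 0 5 2 3 7 6 10 11 4]
After op 3 (reverse): [4 11 10 6 7 3 2 5 0 8 9 1]
After op 4 (in_shuffle): [2 4 5 11 0 10 8 6 9 7 1 3]
After op 5 (out_shuffle): [2 8 4 6 5 9 11 7 0 1 10 3]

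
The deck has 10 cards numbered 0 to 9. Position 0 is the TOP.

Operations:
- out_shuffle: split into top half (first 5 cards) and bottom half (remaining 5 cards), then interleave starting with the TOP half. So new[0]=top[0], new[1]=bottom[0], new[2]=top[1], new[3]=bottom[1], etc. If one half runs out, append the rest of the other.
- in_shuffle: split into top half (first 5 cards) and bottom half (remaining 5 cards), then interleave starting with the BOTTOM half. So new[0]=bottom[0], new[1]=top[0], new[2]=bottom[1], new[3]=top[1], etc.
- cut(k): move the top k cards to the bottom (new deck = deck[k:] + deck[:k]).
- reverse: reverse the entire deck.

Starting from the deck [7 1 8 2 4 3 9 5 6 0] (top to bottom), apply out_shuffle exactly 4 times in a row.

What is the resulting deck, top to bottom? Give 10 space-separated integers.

Answer: 7 4 6 2 5 8 9 1 3 0

Derivation:
After op 1 (out_shuffle): [7 3 1 9 8 5 2 6 4 0]
After op 2 (out_shuffle): [7 5 3 2 1 6 9 4 8 0]
After op 3 (out_shuffle): [7 6 5 9 3 4 2 8 1 0]
After op 4 (out_shuffle): [7 4 6 2 5 8 9 1 3 0]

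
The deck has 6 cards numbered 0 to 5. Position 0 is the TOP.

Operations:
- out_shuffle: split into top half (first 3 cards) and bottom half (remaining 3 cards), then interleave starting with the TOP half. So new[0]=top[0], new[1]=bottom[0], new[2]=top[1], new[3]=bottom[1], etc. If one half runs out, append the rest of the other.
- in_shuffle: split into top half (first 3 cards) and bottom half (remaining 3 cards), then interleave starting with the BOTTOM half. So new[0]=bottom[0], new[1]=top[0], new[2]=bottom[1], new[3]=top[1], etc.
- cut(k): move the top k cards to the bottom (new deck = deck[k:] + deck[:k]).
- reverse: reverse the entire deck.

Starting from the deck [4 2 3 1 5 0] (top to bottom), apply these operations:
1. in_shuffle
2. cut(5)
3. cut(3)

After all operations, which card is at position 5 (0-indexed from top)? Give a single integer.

Answer: 4

Derivation:
After op 1 (in_shuffle): [1 4 5 2 0 3]
After op 2 (cut(5)): [3 1 4 5 2 0]
After op 3 (cut(3)): [5 2 0 3 1 4]
Position 5: card 4.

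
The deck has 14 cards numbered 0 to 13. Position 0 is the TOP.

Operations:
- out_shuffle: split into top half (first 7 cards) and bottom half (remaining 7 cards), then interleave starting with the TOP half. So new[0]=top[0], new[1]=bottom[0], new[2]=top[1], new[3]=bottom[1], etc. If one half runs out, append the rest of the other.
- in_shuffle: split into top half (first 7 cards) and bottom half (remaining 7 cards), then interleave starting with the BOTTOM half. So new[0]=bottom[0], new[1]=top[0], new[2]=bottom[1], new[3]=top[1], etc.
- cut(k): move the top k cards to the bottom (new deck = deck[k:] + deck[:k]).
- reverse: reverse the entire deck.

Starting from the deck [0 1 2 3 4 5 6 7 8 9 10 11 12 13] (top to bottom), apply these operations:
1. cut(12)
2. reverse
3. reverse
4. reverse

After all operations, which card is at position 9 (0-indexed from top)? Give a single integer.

After op 1 (cut(12)): [12 13 0 1 2 3 4 5 6 7 8 9 10 11]
After op 2 (reverse): [11 10 9 8 7 6 5 4 3 2 1 0 13 12]
After op 3 (reverse): [12 13 0 1 2 3 4 5 6 7 8 9 10 11]
After op 4 (reverse): [11 10 9 8 7 6 5 4 3 2 1 0 13 12]
Position 9: card 2.

Answer: 2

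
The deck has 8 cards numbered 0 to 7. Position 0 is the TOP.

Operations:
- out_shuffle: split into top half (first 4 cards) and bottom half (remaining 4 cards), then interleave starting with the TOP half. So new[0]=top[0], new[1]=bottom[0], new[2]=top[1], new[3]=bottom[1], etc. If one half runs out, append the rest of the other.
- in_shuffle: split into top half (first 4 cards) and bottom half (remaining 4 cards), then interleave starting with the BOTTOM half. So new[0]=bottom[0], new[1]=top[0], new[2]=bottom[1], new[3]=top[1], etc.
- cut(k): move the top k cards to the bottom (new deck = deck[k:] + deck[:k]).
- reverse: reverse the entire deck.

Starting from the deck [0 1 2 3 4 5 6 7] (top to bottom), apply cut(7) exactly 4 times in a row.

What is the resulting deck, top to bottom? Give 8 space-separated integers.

After op 1 (cut(7)): [7 0 1 2 3 4 5 6]
After op 2 (cut(7)): [6 7 0 1 2 3 4 5]
After op 3 (cut(7)): [5 6 7 0 1 2 3 4]
After op 4 (cut(7)): [4 5 6 7 0 1 2 3]

Answer: 4 5 6 7 0 1 2 3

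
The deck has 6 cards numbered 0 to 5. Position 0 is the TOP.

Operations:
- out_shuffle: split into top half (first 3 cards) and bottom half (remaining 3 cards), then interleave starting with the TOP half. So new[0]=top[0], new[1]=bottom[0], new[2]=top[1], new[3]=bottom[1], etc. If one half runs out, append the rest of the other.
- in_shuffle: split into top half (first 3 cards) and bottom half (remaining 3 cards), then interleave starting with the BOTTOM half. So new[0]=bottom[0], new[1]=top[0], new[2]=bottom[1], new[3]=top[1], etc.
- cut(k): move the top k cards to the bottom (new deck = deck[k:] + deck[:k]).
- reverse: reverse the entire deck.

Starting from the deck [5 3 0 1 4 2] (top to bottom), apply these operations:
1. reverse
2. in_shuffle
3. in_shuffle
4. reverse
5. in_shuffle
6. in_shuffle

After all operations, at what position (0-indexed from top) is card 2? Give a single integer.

After op 1 (reverse): [2 4 1 0 3 5]
After op 2 (in_shuffle): [0 2 3 4 5 1]
After op 3 (in_shuffle): [4 0 5 2 1 3]
After op 4 (reverse): [3 1 2 5 0 4]
After op 5 (in_shuffle): [5 3 0 1 4 2]
After op 6 (in_shuffle): [1 5 4 3 2 0]
Card 2 is at position 4.

Answer: 4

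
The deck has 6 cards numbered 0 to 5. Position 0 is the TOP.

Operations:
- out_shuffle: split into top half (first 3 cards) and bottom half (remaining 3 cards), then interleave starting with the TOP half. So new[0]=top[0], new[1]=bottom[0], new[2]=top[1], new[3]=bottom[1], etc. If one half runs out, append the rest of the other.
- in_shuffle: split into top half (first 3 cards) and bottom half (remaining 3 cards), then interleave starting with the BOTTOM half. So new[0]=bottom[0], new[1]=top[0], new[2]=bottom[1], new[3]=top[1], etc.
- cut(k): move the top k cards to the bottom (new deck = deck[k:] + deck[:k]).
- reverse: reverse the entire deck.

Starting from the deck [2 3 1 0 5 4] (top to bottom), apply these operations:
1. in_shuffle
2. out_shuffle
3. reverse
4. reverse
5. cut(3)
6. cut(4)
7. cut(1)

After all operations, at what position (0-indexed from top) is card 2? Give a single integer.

After op 1 (in_shuffle): [0 2 5 3 4 1]
After op 2 (out_shuffle): [0 3 2 4 5 1]
After op 3 (reverse): [1 5 4 2 3 0]
After op 4 (reverse): [0 3 2 4 5 1]
After op 5 (cut(3)): [4 5 1 0 3 2]
After op 6 (cut(4)): [3 2 4 5 1 0]
After op 7 (cut(1)): [2 4 5 1 0 3]
Card 2 is at position 0.

Answer: 0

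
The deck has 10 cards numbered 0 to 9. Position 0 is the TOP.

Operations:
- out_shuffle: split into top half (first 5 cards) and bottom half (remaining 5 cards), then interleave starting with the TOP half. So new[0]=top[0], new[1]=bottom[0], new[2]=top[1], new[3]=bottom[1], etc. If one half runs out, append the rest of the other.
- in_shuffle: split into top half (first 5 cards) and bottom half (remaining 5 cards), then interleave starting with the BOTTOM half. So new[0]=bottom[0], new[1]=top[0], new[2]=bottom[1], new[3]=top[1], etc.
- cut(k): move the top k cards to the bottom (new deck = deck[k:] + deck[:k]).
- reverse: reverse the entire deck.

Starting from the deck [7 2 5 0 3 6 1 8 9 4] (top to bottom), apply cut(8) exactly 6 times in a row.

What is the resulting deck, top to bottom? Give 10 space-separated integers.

After op 1 (cut(8)): [9 4 7 2 5 0 3 6 1 8]
After op 2 (cut(8)): [1 8 9 4 7 2 5 0 3 6]
After op 3 (cut(8)): [3 6 1 8 9 4 7 2 5 0]
After op 4 (cut(8)): [5 0 3 6 1 8 9 4 7 2]
After op 5 (cut(8)): [7 2 5 0 3 6 1 8 9 4]
After op 6 (cut(8)): [9 4 7 2 5 0 3 6 1 8]

Answer: 9 4 7 2 5 0 3 6 1 8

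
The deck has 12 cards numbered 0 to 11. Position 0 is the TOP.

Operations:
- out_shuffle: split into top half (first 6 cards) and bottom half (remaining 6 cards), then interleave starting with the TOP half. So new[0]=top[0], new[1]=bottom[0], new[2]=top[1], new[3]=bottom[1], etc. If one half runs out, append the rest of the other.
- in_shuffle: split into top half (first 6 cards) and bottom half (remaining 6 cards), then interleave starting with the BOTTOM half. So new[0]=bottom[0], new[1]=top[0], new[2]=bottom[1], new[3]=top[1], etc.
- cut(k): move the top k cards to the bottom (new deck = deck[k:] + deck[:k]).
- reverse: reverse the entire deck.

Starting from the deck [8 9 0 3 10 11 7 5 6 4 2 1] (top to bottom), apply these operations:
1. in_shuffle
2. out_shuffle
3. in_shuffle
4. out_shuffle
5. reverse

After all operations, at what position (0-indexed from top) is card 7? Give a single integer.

After op 1 (in_shuffle): [7 8 5 9 6 0 4 3 2 10 1 11]
After op 2 (out_shuffle): [7 4 8 3 5 2 9 10 6 1 0 11]
After op 3 (in_shuffle): [9 7 10 4 6 8 1 3 0 5 11 2]
After op 4 (out_shuffle): [9 1 7 3 10 0 4 5 6 11 8 2]
After op 5 (reverse): [2 8 11 6 5 4 0 10 3 7 1 9]
Card 7 is at position 9.

Answer: 9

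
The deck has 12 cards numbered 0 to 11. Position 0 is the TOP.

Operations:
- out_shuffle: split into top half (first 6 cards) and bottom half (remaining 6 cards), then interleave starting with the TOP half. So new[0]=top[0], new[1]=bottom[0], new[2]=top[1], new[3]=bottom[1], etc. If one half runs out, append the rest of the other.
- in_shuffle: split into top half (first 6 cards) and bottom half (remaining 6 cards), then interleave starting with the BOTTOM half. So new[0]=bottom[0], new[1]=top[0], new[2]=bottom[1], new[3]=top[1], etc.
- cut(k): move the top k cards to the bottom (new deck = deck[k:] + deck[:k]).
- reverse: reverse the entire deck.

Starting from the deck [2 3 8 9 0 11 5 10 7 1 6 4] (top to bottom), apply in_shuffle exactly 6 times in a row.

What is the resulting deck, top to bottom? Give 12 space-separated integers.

Answer: 4 6 1 7 10 5 11 0 9 8 3 2

Derivation:
After op 1 (in_shuffle): [5 2 10 3 7 8 1 9 6 0 4 11]
After op 2 (in_shuffle): [1 5 9 2 6 10 0 3 4 7 11 8]
After op 3 (in_shuffle): [0 1 3 5 4 9 7 2 11 6 8 10]
After op 4 (in_shuffle): [7 0 2 1 11 3 6 5 8 4 10 9]
After op 5 (in_shuffle): [6 7 5 0 8 2 4 1 10 11 9 3]
After op 6 (in_shuffle): [4 6 1 7 10 5 11 0 9 8 3 2]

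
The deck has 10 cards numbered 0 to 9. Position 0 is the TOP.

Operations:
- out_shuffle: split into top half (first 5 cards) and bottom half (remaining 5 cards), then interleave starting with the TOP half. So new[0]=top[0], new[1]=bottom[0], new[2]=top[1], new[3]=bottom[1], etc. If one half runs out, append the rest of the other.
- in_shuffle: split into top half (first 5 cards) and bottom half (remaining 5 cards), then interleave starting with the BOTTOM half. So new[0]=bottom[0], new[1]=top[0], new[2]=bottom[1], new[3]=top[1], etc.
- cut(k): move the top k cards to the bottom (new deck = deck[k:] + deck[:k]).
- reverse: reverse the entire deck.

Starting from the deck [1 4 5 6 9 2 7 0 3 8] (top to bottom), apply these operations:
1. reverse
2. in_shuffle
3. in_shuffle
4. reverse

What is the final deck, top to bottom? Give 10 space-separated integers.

After op 1 (reverse): [8 3 0 7 2 9 6 5 4 1]
After op 2 (in_shuffle): [9 8 6 3 5 0 4 7 1 2]
After op 3 (in_shuffle): [0 9 4 8 7 6 1 3 2 5]
After op 4 (reverse): [5 2 3 1 6 7 8 4 9 0]

Answer: 5 2 3 1 6 7 8 4 9 0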